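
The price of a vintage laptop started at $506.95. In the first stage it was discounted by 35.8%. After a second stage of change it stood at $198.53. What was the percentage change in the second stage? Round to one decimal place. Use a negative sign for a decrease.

-39.0%

After the first stage: $506.95 × 0.642 = $325.4619.
Second-stage multiplier: $198.53 ÷ $325.4619 ≈ 0.60999.
That is a change of -39.0%.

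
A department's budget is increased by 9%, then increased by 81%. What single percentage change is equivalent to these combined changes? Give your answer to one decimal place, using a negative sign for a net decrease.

97.3%

The combined multiplier is 1.09 × 1.81 = 1.9729.
That corresponds to an increase of 97.3%.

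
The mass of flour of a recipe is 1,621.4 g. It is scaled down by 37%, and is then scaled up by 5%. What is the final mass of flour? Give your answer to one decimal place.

Each change multiplies by a factor: 0.63 × 1.05 = 0.6615.
1,621.4 × 0.6615 = 1072.5561 ≈ 1,072.6.

1,072.6 g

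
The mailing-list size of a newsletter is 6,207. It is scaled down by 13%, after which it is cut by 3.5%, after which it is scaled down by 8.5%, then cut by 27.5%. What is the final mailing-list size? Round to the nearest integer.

Apply the 13% decrease: 6,207 × 0.87 = 5400.09.
Apply the 3.5% decrease: 5400.09 × 0.965 = 5211.08685.
Apply the 8.5% decrease: 5211.08685 × 0.915 = 4768.14446775.
After the 27.5% decrease: 4768.14446775 × 0.725 = 3456.90473911875 ≈ 3,457.

3,457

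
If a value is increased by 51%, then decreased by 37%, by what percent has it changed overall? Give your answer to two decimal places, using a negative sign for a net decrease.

-4.87%

A 51% increase multiplies by 1.51.
Then a 37% decrease: 1.51 × 0.63 = 0.9513.
Overall factor 0.9513, i.e. -4.87%.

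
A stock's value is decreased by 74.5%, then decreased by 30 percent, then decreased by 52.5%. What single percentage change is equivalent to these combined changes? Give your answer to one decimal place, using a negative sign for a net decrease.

-91.5%

A 74.5% decrease multiplies by 0.255.
Then a 30% decrease: 0.255 × 0.7 = 0.1785.
Then a 52.5% decrease: 0.1785 × 0.475 = 0.0847875.
Overall factor 0.0847875, i.e. -91.5%.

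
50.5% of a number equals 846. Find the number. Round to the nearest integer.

846 ÷ 0.505 ≈ 1675.

1675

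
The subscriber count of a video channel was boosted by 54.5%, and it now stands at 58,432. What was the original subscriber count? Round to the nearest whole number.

The overall multiplier applied was 1.545.
So the original subscriber count was 58,432 ÷ 1.545 ≈ 37,820.

37,820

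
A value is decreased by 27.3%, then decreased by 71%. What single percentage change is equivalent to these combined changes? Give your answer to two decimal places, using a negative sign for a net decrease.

-78.92%

The combined multiplier is 0.727 × 0.29 = 0.21083.
That corresponds to a decrease of 78.92%.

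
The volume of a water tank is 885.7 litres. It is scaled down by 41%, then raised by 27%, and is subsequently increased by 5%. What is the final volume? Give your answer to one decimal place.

696.8 litres

Apply the 41% decrease: 885.7 × 0.59 = 522.563.
Apply the 27% increase: 522.563 × 1.27 = 663.65501.
5% increase: 663.65501 × 1.05 = 696.8377605 ≈ 696.8.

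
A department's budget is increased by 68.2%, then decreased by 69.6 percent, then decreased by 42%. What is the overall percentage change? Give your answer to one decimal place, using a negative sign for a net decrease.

The combined multiplier is 1.682 × 0.304 × 0.58 = 0.29657024.
That corresponds to a decrease of 70.3%.

-70.3%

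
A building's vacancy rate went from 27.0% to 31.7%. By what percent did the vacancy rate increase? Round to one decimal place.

The change is 31.7 − 27.0 = 4.7 percentage points.
Relative to the original 27.0%, that is 4.7 ÷ 27.0 ≈ 17.4%.
So the vacancy rate rose by 17.4%.

17.4%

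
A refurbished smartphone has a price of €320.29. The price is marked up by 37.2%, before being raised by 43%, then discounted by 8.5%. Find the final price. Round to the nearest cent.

€574.98

37.2% increase: €320.29 × 1.372 = €439.43788.
43% increase: €439.43788 × 1.43 = €628.3961684.
8.5% decrease: €628.3961684 × 0.915 = €574.982494086 ≈ €574.98.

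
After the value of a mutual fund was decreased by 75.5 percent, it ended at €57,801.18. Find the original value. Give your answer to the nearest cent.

The overall multiplier applied was 0.245.
So the original value was €57,801.18 ÷ 0.245 ≈ €235,923.18.

€235,923.18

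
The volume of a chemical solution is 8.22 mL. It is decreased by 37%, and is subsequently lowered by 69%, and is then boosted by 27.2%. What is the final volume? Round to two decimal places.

2.04 mL

Each change multiplies by a factor: 0.63 × 0.31 × 1.272 = 0.2484216.
8.22 × 0.2484216 = 2.042025552 ≈ 2.04.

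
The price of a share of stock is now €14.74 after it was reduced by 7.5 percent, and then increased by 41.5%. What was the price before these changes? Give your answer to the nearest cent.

The overall multiplier applied was 0.925 × 1.415 = 1.308875.
So the original price was €14.74 ÷ 1.308875 ≈ €11.26.

€11.26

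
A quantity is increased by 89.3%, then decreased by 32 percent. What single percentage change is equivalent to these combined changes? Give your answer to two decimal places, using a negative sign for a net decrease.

28.72%

The combined multiplier is 1.893 × 0.68 = 1.28724.
That corresponds to an increase of 28.72%.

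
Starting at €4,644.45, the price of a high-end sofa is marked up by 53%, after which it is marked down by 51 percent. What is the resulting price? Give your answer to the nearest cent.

53% increase: €4,644.45 × 1.53 = €7106.0085.
51% decrease: €7106.0085 × 0.49 = €3481.944165 ≈ €3,481.94.

€3,481.94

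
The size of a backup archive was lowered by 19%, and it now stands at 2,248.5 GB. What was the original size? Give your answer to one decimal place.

2,775.9 GB

The overall multiplier applied was 0.81.
So the original size was 2,248.5 ÷ 0.81 ≈ 2,775.9 GB.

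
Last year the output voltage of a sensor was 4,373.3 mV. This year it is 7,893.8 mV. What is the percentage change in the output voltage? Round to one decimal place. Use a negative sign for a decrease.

80.5%

Change: 7,893.8 − 4,373.3 = 3,520.5.
Relative to the original: 3,520.5 ÷ 4,373.3 ≈ 80.5%.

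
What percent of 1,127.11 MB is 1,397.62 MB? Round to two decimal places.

1,397.62 MB ÷ 1,127.11 MB ≈ 124.00%.

124.00%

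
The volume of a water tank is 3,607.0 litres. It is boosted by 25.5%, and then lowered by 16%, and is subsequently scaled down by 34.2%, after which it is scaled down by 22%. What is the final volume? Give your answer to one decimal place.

1,951.6 litres

25.5% increase: 3,607.0 × 1.255 = 4526.785.
After the 16% decrease: 4526.785 × 0.84 = 3802.4994.
34.2% decrease: 3802.4994 × 0.658 = 2502.0446052.
22% decrease: 2502.0446052 × 0.78 = 1951.594792056 ≈ 1,951.6.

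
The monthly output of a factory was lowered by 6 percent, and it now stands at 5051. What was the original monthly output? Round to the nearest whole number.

5373

The overall multiplier applied was 0.94.
So the original monthly output was 5051 ÷ 0.94 ≈ 5373.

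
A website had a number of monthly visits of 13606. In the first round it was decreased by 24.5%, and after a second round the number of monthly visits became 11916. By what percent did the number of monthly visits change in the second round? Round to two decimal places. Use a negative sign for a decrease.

After the first round: 13606 × 0.755 = 10272.53.
Second-round multiplier: 11916 ÷ 10272.53 ≈ 1.159987.
That is a change of 16.00%.

16.00%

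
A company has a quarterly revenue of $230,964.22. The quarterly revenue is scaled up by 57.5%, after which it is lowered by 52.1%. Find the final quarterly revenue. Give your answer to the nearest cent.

$174,245.18

Each change multiplies by a factor: 1.575 × 0.479 = 0.754425.
$230,964.22 × 0.754425 = $174245.1816735 ≈ $174,245.18.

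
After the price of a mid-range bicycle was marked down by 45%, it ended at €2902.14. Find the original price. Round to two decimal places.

The overall multiplier applied was 0.55.
So the original price was €2902.14 ÷ 0.55 ≈ €5276.62.

€5276.62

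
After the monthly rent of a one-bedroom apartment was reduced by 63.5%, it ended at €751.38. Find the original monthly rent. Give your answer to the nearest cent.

€2058.58

The overall multiplier applied was 0.365.
So the original monthly rent was €751.38 ÷ 0.365 ≈ €2058.58.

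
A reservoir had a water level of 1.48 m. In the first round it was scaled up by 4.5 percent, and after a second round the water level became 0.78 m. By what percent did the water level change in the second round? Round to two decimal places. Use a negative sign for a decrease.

After the first round: 1.48 × 1.045 = 1.5466.
Second-round multiplier: 0.78 ÷ 1.5466 ≈ 0.504332.
That is a change of -49.57%.

-49.57%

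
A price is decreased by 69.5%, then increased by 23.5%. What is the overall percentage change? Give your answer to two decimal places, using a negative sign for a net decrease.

-62.33%

The combined multiplier is 0.305 × 1.235 = 0.376675.
That corresponds to a decrease of 62.33%.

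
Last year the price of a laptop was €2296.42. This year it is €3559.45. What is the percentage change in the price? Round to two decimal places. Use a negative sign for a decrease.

Change: €3559.45 − €2296.42 = €1263.03.
Relative to the original: €1263.03 ÷ €2296.42 ≈ 55.00%.

55.00%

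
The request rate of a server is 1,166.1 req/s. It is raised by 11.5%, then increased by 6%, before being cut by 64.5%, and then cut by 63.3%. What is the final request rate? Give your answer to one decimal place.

Apply the 11.5% increase: 1,166.1 × 1.115 = 1300.2015.
Apply the 6% increase: 1300.2015 × 1.06 = 1378.21359.
After the 64.5% decrease: 1378.21359 × 0.355 = 489.26582445.
63.3% decrease: 489.26582445 × 0.367 = 179.56055757315 ≈ 179.6.

179.6 req/s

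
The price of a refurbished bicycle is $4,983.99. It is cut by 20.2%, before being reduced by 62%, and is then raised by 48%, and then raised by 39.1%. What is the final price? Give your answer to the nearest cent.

$3,111.38

Each change multiplies by a factor: 0.798 × 0.38 × 1.48 × 1.391 = 0.6242741232.
$4,983.99 × 0.6242741232 = $3111.375987287568 ≈ $3,111.38.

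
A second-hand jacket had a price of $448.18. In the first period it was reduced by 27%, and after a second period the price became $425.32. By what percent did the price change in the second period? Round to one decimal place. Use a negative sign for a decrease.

30.0%

After the first period: $448.18 × 0.73 = $327.1714.
Second-period multiplier: $425.32 ÷ $327.1714 ≈ 1.29999.
That is a change of 30.0%.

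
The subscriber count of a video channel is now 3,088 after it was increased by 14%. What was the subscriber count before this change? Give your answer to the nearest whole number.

2,709

The overall multiplier applied was 1.14.
So the original subscriber count was 3,088 ÷ 1.14 ≈ 2,709.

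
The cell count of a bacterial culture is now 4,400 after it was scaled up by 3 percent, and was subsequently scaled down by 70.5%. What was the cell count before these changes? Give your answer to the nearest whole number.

Undoing the 70.5% decrease: 4,400 ÷ 0.295 ≈ 14915.254237.
Undoing the 3% increase: 14915.254237 ÷ 1.03 ≈ 14,481.

14,481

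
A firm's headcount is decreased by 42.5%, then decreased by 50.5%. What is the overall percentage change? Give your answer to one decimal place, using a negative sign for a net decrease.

The combined multiplier is 0.575 × 0.495 = 0.284625.
That corresponds to a decrease of 71.5%.

-71.5%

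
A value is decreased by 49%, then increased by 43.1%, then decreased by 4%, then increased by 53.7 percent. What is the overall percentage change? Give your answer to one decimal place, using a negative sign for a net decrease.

The combined multiplier is 0.51 × 1.431 × 0.96 × 1.537 = 1.0768492512.
That corresponds to an increase of 7.7%.

7.7%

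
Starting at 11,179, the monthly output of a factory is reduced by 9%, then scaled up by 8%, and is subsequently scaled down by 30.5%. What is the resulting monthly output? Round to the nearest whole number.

Apply the 9% decrease: 11,179 × 0.91 = 10172.89.
After the 8% increase: 10172.89 × 1.08 = 10986.7212.
30.5% decrease: 10986.7212 × 0.695 = 7635.771234 ≈ 7,636.

7,636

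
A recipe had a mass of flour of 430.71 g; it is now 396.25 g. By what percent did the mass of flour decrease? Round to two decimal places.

8.00%

Change: 396.25 − 430.71 = -34.46.
Relative to the original: -34.46 ÷ 430.71 ≈ -8.00%.
So the mass of flour decreased by 8.00%.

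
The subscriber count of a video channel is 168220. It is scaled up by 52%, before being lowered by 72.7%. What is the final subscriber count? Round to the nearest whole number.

69805

52% increase: 168220 × 1.52 = 255694.4.
72.7% decrease: 255694.4 × 0.273 = 69804.5712 ≈ 69805.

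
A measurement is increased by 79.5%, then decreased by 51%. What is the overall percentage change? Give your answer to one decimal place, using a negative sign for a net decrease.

-12.0%

The combined multiplier is 1.795 × 0.49 = 0.87955.
That corresponds to a decrease of 12.0%.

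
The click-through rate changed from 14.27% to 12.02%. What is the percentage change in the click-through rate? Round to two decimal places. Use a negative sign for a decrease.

-15.77%

The change is 12.02 − 14.27 = -2.25 percentage points.
Relative to the original 14.27%, that is -2.25 ÷ 14.27 ≈ -15.77%.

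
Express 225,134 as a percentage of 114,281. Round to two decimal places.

225,134 ÷ 114,281 ≈ 197.00%.

197.00%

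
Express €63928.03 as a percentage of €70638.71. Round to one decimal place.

€63928.03 ÷ €70638.71 ≈ 90.5%.

90.5%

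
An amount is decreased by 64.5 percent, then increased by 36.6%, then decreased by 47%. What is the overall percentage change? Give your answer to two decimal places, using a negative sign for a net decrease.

-74.30%

A 64.5% decrease multiplies by 0.355.
Then a 36.6% increase: 0.355 × 1.366 = 0.48493.
Then a 47% decrease: 0.48493 × 0.53 = 0.2570129.
Overall factor 0.2570129, i.e. -74.30%.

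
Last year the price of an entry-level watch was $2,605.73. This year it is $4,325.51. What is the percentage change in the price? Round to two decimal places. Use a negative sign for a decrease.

66.00%

Change: $4,325.51 − $2,605.73 = $1,719.78.
Relative to the original: $1,719.78 ÷ $2,605.73 ≈ 66.00%.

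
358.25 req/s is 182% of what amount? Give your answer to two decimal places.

196.84 req/s

358.25 req/s ÷ 1.82 ≈ 196.84 req/s.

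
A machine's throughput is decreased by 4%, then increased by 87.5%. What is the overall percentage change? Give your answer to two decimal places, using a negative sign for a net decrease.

80.00%

The combined multiplier is 0.96 × 1.875 = 1.8.
That corresponds to an increase of 80.00%.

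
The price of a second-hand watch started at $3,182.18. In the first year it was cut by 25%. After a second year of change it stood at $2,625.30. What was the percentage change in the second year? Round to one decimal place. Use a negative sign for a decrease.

10.0%

After the first year: $3,182.18 × 0.75 = $2386.635.
Second-year multiplier: $2,625.30 ÷ $2386.635 ≈ 1.1.
That is a change of 10.0%.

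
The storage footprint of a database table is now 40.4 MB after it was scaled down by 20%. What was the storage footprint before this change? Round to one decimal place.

The overall multiplier applied was 0.8.
So the original storage footprint was 40.4 ÷ 0.8 = 50.5 MB.

50.5 MB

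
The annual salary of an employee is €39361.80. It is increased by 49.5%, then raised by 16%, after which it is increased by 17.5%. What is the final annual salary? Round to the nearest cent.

€80206.95

After the 49.5% increase: €39361.80 × 1.495 = €58845.891.
Apply the 16% increase: €58845.891 × 1.16 = €68261.23356.
Apply the 17.5% increase: €68261.23356 × 1.175 = €80206.949433 ≈ €80206.95.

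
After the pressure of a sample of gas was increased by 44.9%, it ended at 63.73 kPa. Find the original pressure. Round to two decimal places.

43.98 kPa

The overall multiplier applied was 1.449.
So the original pressure was 63.73 ÷ 1.449 ≈ 43.98 kPa.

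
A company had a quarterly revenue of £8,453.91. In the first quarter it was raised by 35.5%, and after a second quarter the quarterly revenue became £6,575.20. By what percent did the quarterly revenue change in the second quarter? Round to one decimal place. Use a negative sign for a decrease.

-42.6%

After the first quarter: £8,453.91 × 1.355 = £11455.04805.
Second-quarter multiplier: £6,575.20 ÷ £11455.04805 ≈ 0.574.
That is a change of -42.6%.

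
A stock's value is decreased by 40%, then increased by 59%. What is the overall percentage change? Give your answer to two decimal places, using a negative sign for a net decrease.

-4.60%

The combined multiplier is 0.6 × 1.59 = 0.954.
That corresponds to a decrease of 4.60%.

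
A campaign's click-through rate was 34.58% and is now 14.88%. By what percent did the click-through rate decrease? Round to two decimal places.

56.97%

The change is 14.88 − 34.58 = -19.70 percentage points.
Relative to the original 34.58%, that is -19.70 ÷ 34.58 ≈ -56.97%.
So the click-through rate fell by 56.97%.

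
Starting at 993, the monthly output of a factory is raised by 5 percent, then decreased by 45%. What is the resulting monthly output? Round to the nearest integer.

5% increase: 993 × 1.05 = 1042.65.
Apply the 45% decrease: 1042.65 × 0.55 = 573.4575 ≈ 573.

573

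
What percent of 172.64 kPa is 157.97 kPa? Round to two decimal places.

157.97 kPa ÷ 172.64 kPa ≈ 91.50%.

91.50%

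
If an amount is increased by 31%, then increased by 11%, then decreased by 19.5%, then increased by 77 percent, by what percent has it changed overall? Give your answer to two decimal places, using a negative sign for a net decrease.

107.19%

The combined multiplier is 1.31 × 1.11 × 0.805 × 1.77 = 2.071874385.
That corresponds to an increase of 107.19%.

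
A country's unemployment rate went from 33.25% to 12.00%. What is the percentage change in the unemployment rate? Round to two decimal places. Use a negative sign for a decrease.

The change is 12.00 − 33.25 = -21.25 percentage points.
Relative to the original 33.25%, that is -21.25 ÷ 33.25 ≈ -63.91%.

-63.91%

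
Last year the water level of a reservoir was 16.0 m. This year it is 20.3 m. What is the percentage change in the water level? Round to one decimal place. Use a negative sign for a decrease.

26.9%

Change: 20.3 − 16.0 = 4.3.
Relative to the original: 4.3 ÷ 16.0 ≈ 26.9%.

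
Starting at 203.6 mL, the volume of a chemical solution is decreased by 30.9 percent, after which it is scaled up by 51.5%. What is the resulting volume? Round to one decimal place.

30.9% decrease: 203.6 × 0.691 = 140.6876.
After the 51.5% increase: 140.6876 × 1.515 = 213.141714 ≈ 213.1.

213.1 mL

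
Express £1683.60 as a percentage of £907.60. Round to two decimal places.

185.50%

£1683.60 ÷ £907.60 ≈ 185.50%.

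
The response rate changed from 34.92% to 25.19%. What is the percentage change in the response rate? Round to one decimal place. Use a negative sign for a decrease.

-27.9%

The change is 25.19 − 34.92 = -9.73 percentage points.
Relative to the original 34.92%, that is -9.73 ÷ 34.92 ≈ -27.9%.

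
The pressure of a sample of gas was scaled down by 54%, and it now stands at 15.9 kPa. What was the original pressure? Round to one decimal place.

The overall multiplier applied was 0.46.
So the original pressure was 15.9 ÷ 0.46 ≈ 34.6 kPa.

34.6 kPa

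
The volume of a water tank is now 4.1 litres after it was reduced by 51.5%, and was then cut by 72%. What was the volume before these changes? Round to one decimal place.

30.2 litres

The overall multiplier applied was 0.485 × 0.28 = 0.1358.
So the original volume was 4.1 ÷ 0.1358 ≈ 30.2 litres.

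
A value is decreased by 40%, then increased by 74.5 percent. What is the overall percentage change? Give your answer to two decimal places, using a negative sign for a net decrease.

4.70%

A 40% decrease multiplies by 0.6.
Then a 74.5% increase: 0.6 × 1.745 = 1.047.
Overall factor 1.047, i.e. 4.70%.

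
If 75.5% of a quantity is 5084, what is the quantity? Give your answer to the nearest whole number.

5084 ÷ 0.755 ≈ 6734.

6734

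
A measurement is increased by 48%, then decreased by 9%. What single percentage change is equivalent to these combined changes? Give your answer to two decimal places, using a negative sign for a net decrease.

34.68%

A 48% increase multiplies by 1.48.
Then a 9% decrease: 1.48 × 0.91 = 1.3468.
Overall factor 1.3468, i.e. 34.68%.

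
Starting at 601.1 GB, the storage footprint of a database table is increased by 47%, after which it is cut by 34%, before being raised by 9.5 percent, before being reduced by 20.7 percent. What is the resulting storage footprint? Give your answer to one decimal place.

506.4 GB

After the 47% increase: 601.1 × 1.47 = 883.617.
After the 34% decrease: 883.617 × 0.66 = 583.18722.
9.5% increase: 583.18722 × 1.095 = 638.5900059.
Apply the 20.7% decrease: 638.5900059 × 0.793 = 506.4018746787 ≈ 506.4.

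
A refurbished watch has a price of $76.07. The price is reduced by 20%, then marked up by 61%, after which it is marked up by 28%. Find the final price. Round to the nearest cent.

$125.41

20% decrease: $76.07 × 0.8 = $60.856.
61% increase: $60.856 × 1.61 = $97.97816.
Apply the 28% increase: $97.97816 × 1.28 = $125.4120448 ≈ $125.41.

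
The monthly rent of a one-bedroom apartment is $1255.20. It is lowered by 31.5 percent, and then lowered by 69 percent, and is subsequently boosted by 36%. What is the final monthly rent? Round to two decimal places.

Apply the 31.5% decrease: $1255.20 × 0.685 = $859.812.
69% decrease: $859.812 × 0.31 = $266.54172.
After the 36% increase: $266.54172 × 1.36 = $362.4967392 ≈ $362.50.

$362.50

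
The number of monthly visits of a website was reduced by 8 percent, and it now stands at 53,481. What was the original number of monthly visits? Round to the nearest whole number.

58,132

The overall multiplier applied was 0.92.
So the original number of monthly visits was 53,481 ÷ 0.92 ≈ 58,132.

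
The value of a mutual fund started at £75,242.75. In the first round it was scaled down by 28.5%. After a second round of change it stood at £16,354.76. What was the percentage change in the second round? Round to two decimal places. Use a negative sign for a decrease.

-69.60%

After the first round: £75,242.75 × 0.715 = £53798.56625.
Second-round multiplier: £16,354.76 ÷ £53798.56625 ≈ 0.304.
That is a change of -69.60%.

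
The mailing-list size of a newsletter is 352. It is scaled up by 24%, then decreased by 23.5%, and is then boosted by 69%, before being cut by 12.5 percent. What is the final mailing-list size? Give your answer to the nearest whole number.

After the 24% increase: 352 × 1.24 = 436.48.
Apply the 23.5% decrease: 436.48 × 0.765 = 333.9072.
69% increase: 333.9072 × 1.69 = 564.303168.
Apply the 12.5% decrease: 564.303168 × 0.875 = 493.765272 ≈ 494.

494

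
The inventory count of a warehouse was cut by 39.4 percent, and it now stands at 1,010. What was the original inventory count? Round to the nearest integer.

1,667

The overall multiplier applied was 0.606.
So the original inventory count was 1,010 ÷ 0.606 ≈ 1,667.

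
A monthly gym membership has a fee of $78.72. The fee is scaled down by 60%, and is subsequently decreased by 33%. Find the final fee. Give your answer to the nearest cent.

60% decrease: $78.72 × 0.4 = $31.488.
After the 33% decrease: $31.488 × 0.67 = $21.09696 ≈ $21.10.

$21.10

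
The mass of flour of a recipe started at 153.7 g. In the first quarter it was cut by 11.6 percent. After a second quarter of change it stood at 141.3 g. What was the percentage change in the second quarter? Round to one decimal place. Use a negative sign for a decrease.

4.0%

After the first quarter: 153.7 × 0.884 = 135.8708.
Second-quarter multiplier: 141.3 ÷ 135.8708 ≈ 1.03996.
That is a change of 4.0%.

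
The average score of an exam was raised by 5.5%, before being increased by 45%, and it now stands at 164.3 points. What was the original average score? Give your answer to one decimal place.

Undoing the 45% increase: 164.3 ÷ 1.45 ≈ 113.310345.
Undoing the 5.5% increase: 113.310345 ÷ 1.055 ≈ 107.4 points.

107.4 points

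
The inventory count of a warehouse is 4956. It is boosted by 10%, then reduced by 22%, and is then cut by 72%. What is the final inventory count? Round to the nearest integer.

1191

After the 10% increase: 4956 × 1.1 = 5451.6.
Apply the 22% decrease: 5451.6 × 0.78 = 4252.248.
72% decrease: 4252.248 × 0.28 = 1190.62944 ≈ 1191.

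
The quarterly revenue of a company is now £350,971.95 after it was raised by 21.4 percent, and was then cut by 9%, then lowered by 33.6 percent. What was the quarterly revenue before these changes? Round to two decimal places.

The overall multiplier applied was 1.214 × 0.91 × 0.664 = 0.73354736.
So the original quarterly revenue was £350,971.95 ÷ 0.73354736 ≈ £478,458.47.

£478,458.47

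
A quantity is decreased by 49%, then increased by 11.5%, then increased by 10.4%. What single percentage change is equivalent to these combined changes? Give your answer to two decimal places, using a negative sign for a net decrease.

The combined multiplier is 0.51 × 1.115 × 1.104 = 0.6277896.
That corresponds to a decrease of 37.22%.

-37.22%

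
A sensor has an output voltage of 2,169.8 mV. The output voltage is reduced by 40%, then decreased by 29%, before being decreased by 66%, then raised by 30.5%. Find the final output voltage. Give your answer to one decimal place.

410.1 mV

Apply the 40% decrease: 2,169.8 × 0.6 = 1301.88.
Apply the 29% decrease: 1301.88 × 0.71 = 924.3348.
Apply the 66% decrease: 924.3348 × 0.34 = 314.273832.
Apply the 30.5% increase: 314.273832 × 1.305 = 410.12735076 ≈ 410.1.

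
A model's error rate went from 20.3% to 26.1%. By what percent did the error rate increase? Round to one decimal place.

The change is 26.1 − 20.3 = 5.8 percentage points.
Relative to the original 20.3%, that is 5.8 ÷ 20.3 ≈ 28.6%.
So the error rate rose by 28.6%.

28.6%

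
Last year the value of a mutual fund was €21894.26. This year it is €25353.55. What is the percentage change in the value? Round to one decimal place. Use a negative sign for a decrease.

Change: €25353.55 − €21894.26 = €3459.29.
Relative to the original: €3459.29 ÷ €21894.26 ≈ 15.8%.

15.8%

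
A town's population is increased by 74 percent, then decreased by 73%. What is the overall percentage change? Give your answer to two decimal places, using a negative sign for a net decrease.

-53.02%

A 74% increase multiplies by 1.74.
Then a 73% decrease: 1.74 × 0.27 = 0.4698.
Overall factor 0.4698, i.e. -53.02%.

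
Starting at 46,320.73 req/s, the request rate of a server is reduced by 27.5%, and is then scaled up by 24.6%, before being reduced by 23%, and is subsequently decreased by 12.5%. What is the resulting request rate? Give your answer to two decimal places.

Each change multiplies by a factor: 0.725 × 1.246 × 0.77 × 0.875 = 0.6086320625.
46,320.73 × 0.6086320625 = 28192.281436405625 ≈ 28,192.28.

28,192.28 req/s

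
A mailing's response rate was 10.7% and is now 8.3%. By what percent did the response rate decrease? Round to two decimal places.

22.43%

The change is 8.3 − 10.7 = -2.4 percentage points.
Relative to the original 10.7%, that is -2.4 ÷ 10.7 ≈ -22.43%.
So the response rate fell by 22.43%.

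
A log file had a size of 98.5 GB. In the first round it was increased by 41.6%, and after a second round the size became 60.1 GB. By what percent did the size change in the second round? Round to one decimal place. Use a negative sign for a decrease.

After the first round: 98.5 × 1.416 = 139.476.
Second-round multiplier: 60.1 ÷ 139.476 ≈ 0.4309.
That is a change of -56.9%.

-56.9%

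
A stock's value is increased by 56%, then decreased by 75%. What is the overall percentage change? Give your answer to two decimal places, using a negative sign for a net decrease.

-61.00%

A 56% increase multiplies by 1.56.
Then a 75% decrease: 1.56 × 0.25 = 0.39.
Overall factor 0.39, i.e. -61.00%.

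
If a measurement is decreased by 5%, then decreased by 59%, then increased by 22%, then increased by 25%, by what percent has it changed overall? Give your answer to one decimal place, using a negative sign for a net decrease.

The combined multiplier is 0.95 × 0.41 × 1.22 × 1.25 = 0.5939875.
That corresponds to a decrease of 40.6%.

-40.6%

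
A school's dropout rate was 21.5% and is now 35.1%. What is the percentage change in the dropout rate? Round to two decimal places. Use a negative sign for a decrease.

63.26%

The change is 35.1 − 21.5 = 13.6 percentage points.
Relative to the original 21.5%, that is 13.6 ÷ 21.5 ≈ 63.26%.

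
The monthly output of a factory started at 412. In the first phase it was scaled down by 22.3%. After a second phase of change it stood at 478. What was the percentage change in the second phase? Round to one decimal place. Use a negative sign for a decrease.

49.3%

After the first phase: 412 × 0.777 = 320.124.
Second-phase multiplier: 478 ÷ 320.124 ≈ 1.49317.
That is a change of 49.3%.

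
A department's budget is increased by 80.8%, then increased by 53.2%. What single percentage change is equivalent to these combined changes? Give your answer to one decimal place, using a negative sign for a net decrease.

The combined multiplier is 1.808 × 1.532 = 2.769856.
That corresponds to an increase of 177.0%.

177.0%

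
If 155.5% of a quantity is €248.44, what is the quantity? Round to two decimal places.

€159.77

€248.44 ÷ 1.555 ≈ €159.77.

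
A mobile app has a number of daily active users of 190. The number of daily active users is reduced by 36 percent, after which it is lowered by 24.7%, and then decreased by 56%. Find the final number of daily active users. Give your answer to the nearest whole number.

40

36% decrease: 190 × 0.64 = 121.6.
Apply the 24.7% decrease: 121.6 × 0.753 = 91.5648.
After the 56% decrease: 91.5648 × 0.44 = 40.288512 ≈ 40.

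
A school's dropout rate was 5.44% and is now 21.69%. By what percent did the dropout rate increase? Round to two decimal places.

The change is 21.69 − 5.44 = 16.25 percentage points.
Relative to the original 5.44%, that is 16.25 ÷ 5.44 ≈ 298.71%.
So the dropout rate rose by 298.71%.

298.71%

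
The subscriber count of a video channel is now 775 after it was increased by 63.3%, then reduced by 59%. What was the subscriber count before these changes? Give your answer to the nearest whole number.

The overall multiplier applied was 1.633 × 0.41 = 0.66953.
So the original subscriber count was 775 ÷ 0.66953 ≈ 1158.

1158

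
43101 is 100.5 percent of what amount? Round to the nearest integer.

42887

43101 ÷ 1.005 ≈ 42887.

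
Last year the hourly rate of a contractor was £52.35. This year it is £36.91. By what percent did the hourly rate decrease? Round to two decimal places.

Change: £36.91 − £52.35 = -£15.44.
Relative to the original: -£15.44 ÷ £52.35 ≈ -29.49%.
So the hourly rate decreased by 29.49%.

29.49%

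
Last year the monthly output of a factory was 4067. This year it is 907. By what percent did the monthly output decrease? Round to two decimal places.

Change: 907 − 4067 = -3160.
Relative to the original: -3160 ÷ 4067 ≈ -77.70%.
So the monthly output decreased by 77.70%.

77.70%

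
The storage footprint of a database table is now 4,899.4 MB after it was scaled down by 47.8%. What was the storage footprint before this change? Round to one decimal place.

The overall multiplier applied was 0.522.
So the original storage footprint was 4,899.4 ÷ 0.522 ≈ 9,385.8 MB.

9,385.8 MB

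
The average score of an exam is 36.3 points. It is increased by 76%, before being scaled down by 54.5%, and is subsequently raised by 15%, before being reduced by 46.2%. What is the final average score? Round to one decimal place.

18.0 points

Apply the 76% increase: 36.3 × 1.76 = 63.888.
Apply the 54.5% decrease: 63.888 × 0.455 = 29.06904.
After the 15% increase: 29.06904 × 1.15 = 33.429396.
46.2% decrease: 33.429396 × 0.538 = 17.985015048 ≈ 18.0.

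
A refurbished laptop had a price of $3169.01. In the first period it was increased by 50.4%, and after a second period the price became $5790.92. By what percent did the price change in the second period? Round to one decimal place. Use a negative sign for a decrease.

21.5%

After the first period: $3169.01 × 1.504 = $4766.19104.
Second-period multiplier: $5790.92 ÷ $4766.19104 ≈ 1.215.
That is a change of 21.5%.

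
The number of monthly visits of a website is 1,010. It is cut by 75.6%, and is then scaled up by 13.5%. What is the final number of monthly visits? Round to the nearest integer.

280

Each change multiplies by a factor: 0.244 × 1.135 = 0.27694.
1,010 × 0.27694 = 279.7094 ≈ 280.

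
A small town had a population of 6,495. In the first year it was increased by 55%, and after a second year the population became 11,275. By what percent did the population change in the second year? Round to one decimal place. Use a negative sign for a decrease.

After the first year: 6,495 × 1.55 = 10067.25.
Second-year multiplier: 11,275 ÷ 10067.25 ≈ 1.11997.
That is a change of 12.0%.

12.0%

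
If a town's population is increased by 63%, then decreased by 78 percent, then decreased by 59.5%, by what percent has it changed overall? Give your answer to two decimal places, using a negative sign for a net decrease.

-85.48%

A 63% increase multiplies by 1.63.
Then a 78% decrease: 1.63 × 0.22 = 0.3586.
Then a 59.5% decrease: 0.3586 × 0.405 = 0.145233.
Overall factor 0.145233, i.e. -85.48%.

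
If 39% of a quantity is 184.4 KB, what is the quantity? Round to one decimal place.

472.8 KB

184.4 KB ÷ 0.39 ≈ 472.8 KB.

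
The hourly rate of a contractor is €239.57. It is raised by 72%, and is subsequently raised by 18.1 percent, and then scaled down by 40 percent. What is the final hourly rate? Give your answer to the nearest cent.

72% increase: €239.57 × 1.72 = €412.0604.
After the 18.1% increase: €412.0604 × 1.181 = €486.6433324.
40% decrease: €486.6433324 × 0.6 = €291.98599944 ≈ €291.99.

€291.99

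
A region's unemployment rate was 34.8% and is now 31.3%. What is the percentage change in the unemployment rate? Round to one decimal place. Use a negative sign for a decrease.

The change is 31.3 − 34.8 = -3.5 percentage points.
Relative to the original 34.8%, that is -3.5 ÷ 34.8 ≈ -10.1%.

-10.1%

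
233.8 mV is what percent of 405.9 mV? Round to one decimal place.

233.8 mV ÷ 405.9 mV ≈ 57.6%.

57.6%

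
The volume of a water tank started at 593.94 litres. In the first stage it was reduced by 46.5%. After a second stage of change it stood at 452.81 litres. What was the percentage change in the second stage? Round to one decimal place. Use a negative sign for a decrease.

After the first stage: 593.94 × 0.535 = 317.7579.
Second-stage multiplier: 452.81 ÷ 317.7579 ≈ 1.42502.
That is a change of 42.5%.

42.5%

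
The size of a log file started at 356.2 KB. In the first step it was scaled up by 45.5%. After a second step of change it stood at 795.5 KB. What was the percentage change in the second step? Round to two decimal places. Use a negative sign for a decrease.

After the first step: 356.2 × 1.455 = 518.271.
Second-step multiplier: 795.5 ÷ 518.271 ≈ 1.534911.
That is a change of 53.49%.

53.49%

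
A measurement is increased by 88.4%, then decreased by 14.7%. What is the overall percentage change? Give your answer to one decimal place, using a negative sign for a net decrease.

An 88.4% increase multiplies by 1.884.
Then a 14.7% decrease: 1.884 × 0.853 = 1.607052.
Overall factor 1.607052, i.e. 60.7%.

60.7%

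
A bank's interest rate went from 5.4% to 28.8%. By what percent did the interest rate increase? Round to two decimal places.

The change is 28.8 − 5.4 = 23.4 percentage points.
Relative to the original 5.4%, that is 23.4 ÷ 5.4 ≈ 433.33%.
So the interest rate rose by 433.33%.

433.33%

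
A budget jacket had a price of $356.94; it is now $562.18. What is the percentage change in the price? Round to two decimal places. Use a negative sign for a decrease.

57.50%

Change: $562.18 − $356.94 = $205.24.
Relative to the original: $205.24 ÷ $356.94 ≈ 57.50%.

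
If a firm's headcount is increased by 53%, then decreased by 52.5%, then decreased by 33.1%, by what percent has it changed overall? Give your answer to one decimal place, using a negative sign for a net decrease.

A 53% increase multiplies by 1.53.
Then a 52.5% decrease: 1.53 × 0.475 = 0.72675.
Then a 33.1% decrease: 0.72675 × 0.669 = 0.48619575.
Overall factor 0.48619575, i.e. -51.4%.

-51.4%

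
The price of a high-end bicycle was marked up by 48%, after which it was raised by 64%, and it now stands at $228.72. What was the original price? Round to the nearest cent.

$94.23

Undoing the 64% increase: $228.72 ÷ 1.64 ≈ $139.463415.
Undoing the 48% increase: $139.463415 ÷ 1.48 ≈ $94.23.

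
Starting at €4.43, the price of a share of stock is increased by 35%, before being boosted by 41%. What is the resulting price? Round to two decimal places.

€8.43

Each change multiplies by a factor: 1.35 × 1.41 = 1.9035.
€4.43 × 1.9035 = €8.432505 ≈ €8.43.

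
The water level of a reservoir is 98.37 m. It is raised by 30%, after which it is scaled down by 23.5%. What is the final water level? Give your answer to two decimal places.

Each change multiplies by a factor: 1.3 × 0.765 = 0.9945.
98.37 × 0.9945 = 97.828965 ≈ 97.83.

97.83 m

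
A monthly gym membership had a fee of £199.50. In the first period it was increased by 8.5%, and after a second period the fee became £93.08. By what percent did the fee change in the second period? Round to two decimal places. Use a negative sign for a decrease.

After the first period: £199.50 × 1.085 = £216.4575.
Second-period multiplier: £93.08 ÷ £216.4575 ≈ 0.430015.
That is a change of -57.00%.

-57.00%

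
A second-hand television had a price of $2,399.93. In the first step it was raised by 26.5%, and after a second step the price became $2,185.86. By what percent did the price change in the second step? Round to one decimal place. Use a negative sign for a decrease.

After the first step: $2,399.93 × 1.265 = $3035.91145.
Second-step multiplier: $2,185.86 ÷ $3035.91145 ≈ 0.72.
That is a change of -28.0%.

-28.0%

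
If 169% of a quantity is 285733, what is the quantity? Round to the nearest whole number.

169073

285733 ÷ 1.69 ≈ 169073.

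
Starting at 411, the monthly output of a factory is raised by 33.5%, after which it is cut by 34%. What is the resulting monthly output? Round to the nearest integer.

362

Each change multiplies by a factor: 1.335 × 0.66 = 0.8811.
411 × 0.8811 = 362.1321 ≈ 362.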